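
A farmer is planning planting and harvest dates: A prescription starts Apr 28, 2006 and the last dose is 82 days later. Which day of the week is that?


Start: 2006-04-28 (Friday)
Step 1 - find target date: add 82 days
  2006-04-28 + 82 days = 2006-07-19
Step 2 - day of week:
  82 mod 7 = 5
  Friday + 5 days -> Wednesday
Result: Wednesday (2006-07-19)

Wednesday


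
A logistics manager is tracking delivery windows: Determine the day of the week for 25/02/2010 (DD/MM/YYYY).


Date: 2010-02-25
January 1, 2010 is a Friday
Day of year: 56
Offset from Jan 1: 55 days
55 mod 7 = 6
Result: Thursday

Thursday


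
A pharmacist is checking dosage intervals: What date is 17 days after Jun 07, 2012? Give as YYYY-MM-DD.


Start: 2012-06-07
Adding 17 days
Days remaining in June: 23
Result: 2012-06-24

2012-06-24


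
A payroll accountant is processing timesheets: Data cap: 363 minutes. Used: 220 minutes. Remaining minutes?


Total budget: 363 minutes
Time used: 220 minutes
Remaining: 363 - 220 = 143 minutes
Percent used: 60.6%
Percent remaining: 39.4%

143


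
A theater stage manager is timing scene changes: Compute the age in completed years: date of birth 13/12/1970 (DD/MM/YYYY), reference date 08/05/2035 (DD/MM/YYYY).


Birth: 1970-12-13
Reference: 2035-05-08
Year difference: 2035 - 1970 = 65
Has birthday (12-13) occurred by 05-08? No
Birthday not yet reached this year -> subtract 1
Age in full years: 64

64


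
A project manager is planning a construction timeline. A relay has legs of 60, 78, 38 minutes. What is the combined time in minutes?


Durations: 60, 78, 38
Running sum: 60
+ 78 = 138
+ 38 = 176
Total duration: 176 minutes
That is 2 hours and 56 minutes

176


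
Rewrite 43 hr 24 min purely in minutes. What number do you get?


Hours: 43
Extra minutes: 24
Minutes per hour: 60
Hours to minutes: 43 x 60 = 2580
Total: 2580 + 24 = 2604

2604


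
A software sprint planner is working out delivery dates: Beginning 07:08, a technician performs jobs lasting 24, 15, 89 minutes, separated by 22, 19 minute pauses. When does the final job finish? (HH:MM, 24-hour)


Start: 07:08 = 428 min from midnight
  after task 1 (24 min): 07:32
  after break (22 min): 07:54
  after task 2 (15 min): 08:09
  after break (19 min): 08:28
  after task 3 (89 min): 09:57
Total elapsed: 169 minutes
End time: 09:57

09:57


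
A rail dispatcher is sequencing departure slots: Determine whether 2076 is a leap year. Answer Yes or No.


Year: 2076
Divisible by 4? 2076 / 4 = 519.0 -> Yes
Divisible by 100? 2076 / 100 = 20.76 -> No
Divisible by 4 but not 100, so it IS a leap year

Yes


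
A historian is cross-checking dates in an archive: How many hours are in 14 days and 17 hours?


Days: 14
Extra hours: 17
Hours per day: 24
Days to hours: 14 x 24 = 336
Total: 336 + 17 = 353

353


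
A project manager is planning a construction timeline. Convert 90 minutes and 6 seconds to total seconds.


Minutes: 90
Extra seconds: 6
Seconds per minute: 60
Minutes to seconds: 90 x 60 = 5400
Total: 5400 + 6 = 5406

5406


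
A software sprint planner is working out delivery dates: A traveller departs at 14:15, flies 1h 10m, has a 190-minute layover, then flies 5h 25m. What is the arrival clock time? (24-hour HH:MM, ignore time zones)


Depart: 14:15
Leg 1: +70 min -> 15:25
Layover: +190 min -> 18:35
Leg 2: +325 min -> 00:00
Total travel: 585 minutes = 9h 45m
Arrival: 00:00

00:00


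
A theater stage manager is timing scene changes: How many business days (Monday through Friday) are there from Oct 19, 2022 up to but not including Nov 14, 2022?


Start: 2022-10-19 (Wednesday)
End (exclusive): 2022-11-14 (Monday)
Total calendar days: 26
Full weeks: 26 // 7 = 3 -> 15 weekdays
Remaining 5 days starting on Wednesday:
  Wed(w), Thu(w), Fri(w), Sat(-), Sun(-) -> 3 weekdays
Total business days: 15 + 3 = 18

18


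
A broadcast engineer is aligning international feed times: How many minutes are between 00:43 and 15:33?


Start time: 00:43 = 43 minutes from midnight
End time: 15:33 = 933 minutes from midnight
Difference: 933 - 43 = 890 minutes
That is 14 hours and 50 minutes

890


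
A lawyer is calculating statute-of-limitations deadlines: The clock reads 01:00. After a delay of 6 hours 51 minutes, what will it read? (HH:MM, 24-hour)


Start time: 01:00
Adding: 6 hours 51 minutes
Minutes: 0 + 51 = 51
Hours: 1 + 6 + 0 = 7
Result: 07:51

07:51


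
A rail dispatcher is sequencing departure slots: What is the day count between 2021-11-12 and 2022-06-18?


Start date: 2021-11-12
End date: 2022-06-18
Nov 2021: +19 days
Dec 2021: +31 days
Jan 2022: +31 days
... (5 more months)
Total: 218 days

218


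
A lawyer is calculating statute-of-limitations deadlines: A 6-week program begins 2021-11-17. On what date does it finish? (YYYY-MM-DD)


Start: 2021-11-17
Weeks to add: 6
Convert to days: 6 x 7 = 42 days
Add 42 days to 2021-11-17
Result: 2021-12-29

2021-12-29


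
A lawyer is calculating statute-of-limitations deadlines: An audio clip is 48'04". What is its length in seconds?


Minutes: 48
Seconds: 4
Convert minutes to seconds: 48 x 60 = 2880
Add remaining seconds: 2880 + 4 = 2884

2884


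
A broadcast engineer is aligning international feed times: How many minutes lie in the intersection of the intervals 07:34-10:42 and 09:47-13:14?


Interval A: [454, 642] minutes from midnight
Interval B: [587, 794] minutes from midnight
Overlap start = max(454, 587) = 587
Overlap end = min(642, 794) = 642
Overlap = 642 - 587 = 55 minutes

55


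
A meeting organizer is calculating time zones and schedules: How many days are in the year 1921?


Year: 1921
Check leap year rules:
Divisible by 4? No
1921 is not a leap year
Days: 365

365


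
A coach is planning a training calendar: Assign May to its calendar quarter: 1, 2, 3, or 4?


Month: May (month 5)
Q1: January-March (months 1-3)
Q2: April-June (months 4-6)
Q3: July-September (months 7-9)
Q4: October-December (months 10-12)
Month 5 falls in Q2

2


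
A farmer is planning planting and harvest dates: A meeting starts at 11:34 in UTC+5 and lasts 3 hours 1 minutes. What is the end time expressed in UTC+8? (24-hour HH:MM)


Start: 11:34 in UTC+5
Step 1 - add duration:
  minutes: 34 + 1 = 35
  hours: 11 + 3 + 0 = 14
  end in UTC+5: 14:35
Step 2 - convert UTC+5 -> UTC+8:
  offset difference: 8 - (5) = 3 hours
  14 + (3) = 17 -> mod 24 = 17
Result: 17:35 in UTC+8

17:35


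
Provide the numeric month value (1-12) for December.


Calendar month order:
11. November
12. December <--
December is month number 12

12


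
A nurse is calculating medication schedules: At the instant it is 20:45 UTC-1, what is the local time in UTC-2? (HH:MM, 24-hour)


Local time: 20:45 at UTC-1 (offset -1h)
Target zone: UTC-2 (offset -2h)
Difference: -2 - (-1) = -1 hours
Calculation: 20 + (-1) = 19
Result: 19:45

19:45


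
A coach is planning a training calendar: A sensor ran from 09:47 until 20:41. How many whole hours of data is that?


Start: 09:47
End: 20:41
Hour difference: 20 - 9 = 11 hours
Minute difference: 41 - 47 = -6 minutes
Total minutes: 654
Complete hours: 654 / 60 = 10 (remainder 54)

10


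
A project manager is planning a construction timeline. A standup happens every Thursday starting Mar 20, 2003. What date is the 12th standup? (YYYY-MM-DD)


First occurrence: 2003-03-20 (occurrence 1)
Each occurrence is 7 days after the previous.
Occurrence 12 is 11 weeks after the first.
11 weeks = 77 days
2003-03-20 + 77 days = 2003-06-05

2003-06-05


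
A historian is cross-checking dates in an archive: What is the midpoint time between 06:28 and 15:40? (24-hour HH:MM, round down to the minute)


Start time: 06:28 = 388 minutes from midnight
End time: 15:40 = 940 minutes from midnight
Sum: 388 + 940 = 1328
Midpoint: 1328 / 2 = 664 minutes
Convert: 664 / 60 = 11 hours, 4 minutes
Result: 11:04

11:04


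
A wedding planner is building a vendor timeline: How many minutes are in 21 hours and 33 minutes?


Hours: 21
Minutes: 33
Convert hours to minutes: 21 x 60 = 1260
Add remaining minutes: 1260 + 33 = 1293

1293


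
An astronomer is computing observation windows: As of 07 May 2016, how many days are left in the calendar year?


Start: May 07, 2016
End: December 31, 2016
Days left in May: 24
June: 30
July: 31
August: 31
September: 30
... plus remaining months
Sum of remaining months: 214
Total: 24 + 214 = 238

238


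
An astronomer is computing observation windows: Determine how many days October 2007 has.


Month: October
Year: 2007
October is a 31-day month
Total: 31 days

31


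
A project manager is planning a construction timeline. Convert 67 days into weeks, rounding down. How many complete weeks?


Total days: 67
Days per week: 7
Division: 67 / 7 = 9 remainder 4
Complete weeks: 9
Remaining days: 4

9


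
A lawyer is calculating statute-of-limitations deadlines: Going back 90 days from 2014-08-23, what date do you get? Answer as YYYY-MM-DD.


Start: 2014-08-23
Subtracting 90 days
Days already passed in August: 23
After going back through August: 67 more days to subtract
July 2014: 31 days, 36 remaining
June 2014: 30 days, 6 remaining
May 2014 has 31 days, need 6
Result: 2014-05-25

2014-05-25


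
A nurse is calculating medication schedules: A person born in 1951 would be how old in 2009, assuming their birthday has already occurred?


Birth year: 1951
Current year: 2009
Age = current year - birth year
Age = 2009 - 1951 = 58

58


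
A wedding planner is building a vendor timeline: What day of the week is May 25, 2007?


Date: 2007-05-25
January 1, 2007 is a Monday
Day of year: 145
Offset from Jan 1: 144 days
144 mod 7 = 4
Result: Friday

Friday


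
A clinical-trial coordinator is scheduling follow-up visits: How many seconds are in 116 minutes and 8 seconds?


Minutes: 116
Seconds: 8
Convert minutes to seconds: 116 x 60 = 6960
Add remaining seconds: 6960 + 8 = 6968

6968


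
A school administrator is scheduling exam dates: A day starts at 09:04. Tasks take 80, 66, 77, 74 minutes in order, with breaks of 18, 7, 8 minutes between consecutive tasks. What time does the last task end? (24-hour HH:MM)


Start: 09:04 = 544 min from midnight
  after task 1 (80 min): 10:24
  after break (18 min): 10:42
  after task 2 (66 min): 11:48
  after break (7 min): 11:55
  after task 3 (77 min): 13:12
  after break (8 min): 13:20
  after task 4 (74 min): 14:34
Total elapsed: 330 minutes
End time: 14:34

14:34


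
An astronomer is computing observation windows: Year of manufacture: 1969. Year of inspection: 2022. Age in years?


Birth year: 1969
Current year: 2022
Age = current year - birth year
Age = 2022 - 1969 = 53

53


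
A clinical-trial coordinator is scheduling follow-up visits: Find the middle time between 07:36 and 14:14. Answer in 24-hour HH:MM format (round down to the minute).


Start time: 07:36 = 456 minutes from midnight
End time: 14:14 = 854 minutes from midnight
Sum: 456 + 854 = 1310
Midpoint: 1310 / 2 = 655 minutes
Convert: 655 / 60 = 10 hours, 55 minutes
Result: 10:55

10:55


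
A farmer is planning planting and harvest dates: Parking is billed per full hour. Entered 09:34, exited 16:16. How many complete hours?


Start: 09:34
End: 16:16
Hour difference: 16 - 9 = 7 hours
Minute difference: 16 - 34 = -18 minutes
Total minutes: 402
Complete hours: 402 / 60 = 6 (remainder 42)

6


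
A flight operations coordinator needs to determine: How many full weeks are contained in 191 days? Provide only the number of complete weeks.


Total days: 191
Days per week: 7
Division: 191 / 7 = 27 remainder 2
Complete weeks: 27
Remaining days: 2

27


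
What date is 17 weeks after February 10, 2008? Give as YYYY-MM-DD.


Start: 2008-02-10
Weeks to add: 17
Convert to days: 17 x 7 = 119 days
Add 119 days to 2008-02-10
Result: 2008-06-08

2008-06-08


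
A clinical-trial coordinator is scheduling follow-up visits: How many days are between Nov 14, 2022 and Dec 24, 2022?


Start date: 2022-11-14
End date: 2022-12-24
Nov 2022: +17 days
Dec 2022: +23 days
Total: 40 days

40


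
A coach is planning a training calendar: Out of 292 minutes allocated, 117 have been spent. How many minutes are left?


Total budget: 292 minutes
Time used: 117 minutes
Remaining: 292 - 117 = 175 minutes
Percent used: 40.1%
Percent remaining: 59.9%

175


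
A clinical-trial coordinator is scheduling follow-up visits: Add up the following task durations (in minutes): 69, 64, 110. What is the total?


Durations: 69, 64, 110
Running sum: 69
+ 64 = 133
+ 110 = 243
Total duration: 243 minutes
That is 4 hours and 3 minutes

243


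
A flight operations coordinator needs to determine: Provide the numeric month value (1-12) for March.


Calendar month order:
2. February
3. March <--
4. April
March is month number 3

3


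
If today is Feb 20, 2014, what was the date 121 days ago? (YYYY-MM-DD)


Start: 2014-02-20
Subtracting 121 days
Days already passed in February: 20
After going back through February: 101 more days to subtract
January 2014: 31 days, 70 remaining
December 2013: 31 days, 39 remaining
November 2013: 30 days, 9 remaining
October 2013 has 31 days, need 9
Result: 2013-10-22

2013-10-22


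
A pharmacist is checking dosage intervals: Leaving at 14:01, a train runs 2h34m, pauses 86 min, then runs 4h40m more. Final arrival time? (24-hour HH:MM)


Depart: 14:01
Leg 1: +154 min -> 16:35
Layover: +86 min -> 18:01
Leg 2: +280 min -> 22:41
Total travel: 520 minutes = 8h 40m
Arrival: 22:41

22:41


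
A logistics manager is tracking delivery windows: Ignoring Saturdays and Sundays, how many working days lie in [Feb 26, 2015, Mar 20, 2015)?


Start: 2015-02-26 (Thursday)
End (exclusive): 2015-03-20 (Friday)
Total calendar days: 22
Full weeks: 22 // 7 = 3 -> 15 weekdays
Remaining 1 days starting on Thursday:
  Thu(w) -> 1 weekdays
Total business days: 15 + 1 = 16

16


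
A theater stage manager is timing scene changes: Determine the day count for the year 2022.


Year: 2022
Check leap year rules:
Divisible by 4? No
2022 is not a leap year
Days: 365

365


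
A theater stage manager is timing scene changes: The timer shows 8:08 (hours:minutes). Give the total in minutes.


Hours: 8
Minutes: 8
Convert hours to minutes: 8 x 60 = 480
Add remaining minutes: 480 + 8 = 488

488


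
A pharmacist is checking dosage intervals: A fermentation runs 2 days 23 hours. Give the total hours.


Days: 2
Extra hours: 23
Hours per day: 24
Days to hours: 2 x 24 = 48
Total: 48 + 23 = 71

71


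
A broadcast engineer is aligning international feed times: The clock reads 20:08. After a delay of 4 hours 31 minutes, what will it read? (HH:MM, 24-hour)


Start time: 20:08
Adding: 4 hours 31 minutes
Minutes: 8 + 31 = 39
Hours: 20 + 4 + 0 = 24
Hour wraparound: 24 mod 24 = 0
Result: 00:39

00:39


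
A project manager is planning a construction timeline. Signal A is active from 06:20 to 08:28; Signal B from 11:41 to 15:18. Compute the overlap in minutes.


Interval A: [380, 508] minutes from midnight
Interval B: [701, 918] minutes from midnight
Overlap start = max(380, 701) = 701
Overlap end = min(508, 918) = 508
End <= start, so the intervals do not overlap: 0 minutes

0


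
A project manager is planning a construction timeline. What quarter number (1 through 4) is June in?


Month: June (month 6)
Q1: January-March (months 1-3)
Q2: April-June (months 4-6)
Q3: July-September (months 7-9)
Q4: October-December (months 10-12)
Month 6 falls in Q2

2


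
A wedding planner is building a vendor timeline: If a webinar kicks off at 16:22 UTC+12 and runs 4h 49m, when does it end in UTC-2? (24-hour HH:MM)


Start: 16:22 in UTC+12
Step 1 - add duration:
  minutes: 22 + 49 = 71 (carry 1h)
  hours: 16 + 4 + 1 = 21
  end in UTC+12: 21:11
Step 2 - convert UTC+12 -> UTC-2:
  offset difference: -2 - (12) = -14 hours
  21 + (-14) = 7 -> mod 24 = 7
Result: 07:11 in UTC-2

07:11


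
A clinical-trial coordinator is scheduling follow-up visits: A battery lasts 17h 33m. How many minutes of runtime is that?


Hours: 17
Extra minutes: 33
Minutes per hour: 60
Hours to minutes: 17 x 60 = 1020
Total: 1020 + 33 = 1053

1053


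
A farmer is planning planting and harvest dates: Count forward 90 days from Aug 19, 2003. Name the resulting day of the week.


Start: 2003-08-19 (Tuesday)
Step 1 - find target date: add 90 days
  2003-08-19 + 90 days = 2003-11-17
Step 2 - day of week:
  90 mod 7 = 6
  Tuesday + 6 days -> Monday
Result: Monday (2003-11-17)

Monday


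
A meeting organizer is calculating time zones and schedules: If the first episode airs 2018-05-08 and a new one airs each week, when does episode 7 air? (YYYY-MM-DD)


First occurrence: 2018-05-08 (occurrence 1)
Each occurrence is 7 days after the previous.
Occurrence 7 is 6 weeks after the first.
6 weeks = 42 days
2018-05-08 + 42 days = 2018-06-19

2018-06-19


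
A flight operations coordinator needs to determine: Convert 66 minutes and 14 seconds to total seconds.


Minutes: 66
Extra seconds: 14
Seconds per minute: 60
Minutes to seconds: 66 x 60 = 3960
Total: 3960 + 14 = 3974

3974


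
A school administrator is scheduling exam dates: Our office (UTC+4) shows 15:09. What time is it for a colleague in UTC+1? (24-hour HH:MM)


Local time: 15:09 at UTC+4 (offset 4h)
Target zone: UTC+1 (offset 1h)
Difference: 1 - (4) = -3 hours
Calculation: 15 + (-3) = 12
Result: 12:09

12:09


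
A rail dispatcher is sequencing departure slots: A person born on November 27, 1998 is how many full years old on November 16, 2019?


Birth: 1998-11-27
Reference: 2019-11-16
Year difference: 2019 - 1998 = 21
Has birthday (11-27) occurred by 11-16? No
Birthday not yet reached this year -> subtract 1
Age in full years: 20

20


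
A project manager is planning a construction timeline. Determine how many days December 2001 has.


Month: December
Year: 2001
December is a 31-day month
Total: 31 days

31


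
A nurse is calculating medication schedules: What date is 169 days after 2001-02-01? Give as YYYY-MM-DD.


Start: 2001-02-01
Adding 169 days
Days remaining in February: 27
After February: 142 days still to add
March 2001: 31 days, 111 remaining
April 2001: 30 days, 81 remaining
May 2001: 31 days, 50 remaining
June 2001: 30 days, 20 remaining
Result: 2001-07-20

2001-07-20


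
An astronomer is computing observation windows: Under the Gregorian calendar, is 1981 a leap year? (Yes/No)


Year: 1981
Divisible by 4? 1981 / 4 = 495.25 -> No
Not divisible by 4, so NOT a leap year

No


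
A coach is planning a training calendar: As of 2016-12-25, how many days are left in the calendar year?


Start: December 25, 2016
End: December 31, 2016
Days left in December: 6
Total: 6 days

6


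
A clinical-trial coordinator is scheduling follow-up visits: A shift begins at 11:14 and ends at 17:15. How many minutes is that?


Start time: 11:14 = 674 minutes from midnight
End time: 17:15 = 1035 minutes from midnight
Difference: 1035 - 674 = 361 minutes
That is 6 hours and 1 minutes

361


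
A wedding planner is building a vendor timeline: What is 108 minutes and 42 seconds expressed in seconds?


Minutes: 108
Extra seconds: 42
Seconds per minute: 60
Minutes to seconds: 108 x 60 = 6480
Total: 6480 + 42 = 6522

6522


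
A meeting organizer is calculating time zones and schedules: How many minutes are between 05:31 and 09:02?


Start time: 05:31 = 331 minutes from midnight
End time: 09:02 = 542 minutes from midnight
Difference: 542 - 331 = 211 minutes
That is 3 hours and 31 minutes

211


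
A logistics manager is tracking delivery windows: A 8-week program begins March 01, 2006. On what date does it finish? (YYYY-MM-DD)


Start: 2006-03-01
Weeks to add: 8
Convert to days: 8 x 7 = 56 days
Add 56 days to 2006-03-01
Result: 2006-04-26

2006-04-26


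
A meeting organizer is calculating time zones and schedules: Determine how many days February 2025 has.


Month: February
Year: 2025
2025 is not a leap year
February has 28 days
Total: 28 days

28


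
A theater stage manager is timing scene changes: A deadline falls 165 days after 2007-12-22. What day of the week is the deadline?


Start: 2007-12-22 (Saturday)
Step 1 - find target date: add 165 days
  2007-12-22 + 165 days = 2008-06-04
Step 2 - day of week:
  165 mod 7 = 4
  Saturday + 4 days -> Wednesday
Result: Wednesday (2008-06-04)

Wednesday


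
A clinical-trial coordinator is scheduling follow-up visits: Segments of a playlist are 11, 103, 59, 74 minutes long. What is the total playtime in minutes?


Durations: 11, 103, 59, 74
Running sum: 11
+ 103 = 114
+ 59 = 173
+ 74 = 247
Total duration: 247 minutes
That is 4 hours and 7 minutes

247


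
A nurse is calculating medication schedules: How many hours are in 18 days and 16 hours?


Days: 18
Extra hours: 16
Hours per day: 24
Days to hours: 18 x 24 = 432
Total: 432 + 16 = 448

448


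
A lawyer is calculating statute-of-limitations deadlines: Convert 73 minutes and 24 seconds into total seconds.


Minutes: 73
Seconds: 24
Convert minutes to seconds: 73 x 60 = 4380
Add remaining seconds: 4380 + 24 = 4404

4404


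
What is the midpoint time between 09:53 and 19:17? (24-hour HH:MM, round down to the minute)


Start time: 09:53 = 593 minutes from midnight
End time: 19:17 = 1157 minutes from midnight
Sum: 593 + 1157 = 1750
Midpoint: 1750 / 2 = 875 minutes
Convert: 875 / 60 = 14 hours, 35 minutes
Result: 14:35

14:35


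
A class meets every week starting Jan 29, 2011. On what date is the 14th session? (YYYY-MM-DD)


First occurrence: 2011-01-29 (occurrence 1)
Each occurrence is 7 days after the previous.
Occurrence 14 is 13 weeks after the first.
13 weeks = 91 days
2011-01-29 + 91 days = 2011-04-30

2011-04-30


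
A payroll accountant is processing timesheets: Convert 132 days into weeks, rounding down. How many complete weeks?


Total days: 132
Days per week: 7
Division: 132 / 7 = 18 remainder 6
Complete weeks: 18
Remaining days: 6

18


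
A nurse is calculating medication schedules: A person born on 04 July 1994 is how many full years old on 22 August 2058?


Birth: 1994-07-04
Reference: 2058-08-22
Year difference: 2058 - 1994 = 64
Has birthday (07-04) occurred by 08-22? Yes
Age in full years: 64

64


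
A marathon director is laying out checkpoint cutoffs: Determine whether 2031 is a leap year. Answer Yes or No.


Year: 2031
Divisible by 4? 2031 / 4 = 507.75 -> No
Not divisible by 4, so NOT a leap year

No


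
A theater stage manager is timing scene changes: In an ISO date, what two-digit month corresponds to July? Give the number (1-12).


Calendar month order:
6. June
7. July <--
8. August
July is month number 7

7


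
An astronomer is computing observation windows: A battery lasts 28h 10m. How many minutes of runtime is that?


Hours: 28
Extra minutes: 10
Minutes per hour: 60
Hours to minutes: 28 x 60 = 1680
Total: 1680 + 10 = 1690

1690


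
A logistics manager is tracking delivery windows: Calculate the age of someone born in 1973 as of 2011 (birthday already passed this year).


Birth year: 1973
Current year: 2011
Age = current year - birth year
Age = 2011 - 1973 = 38

38


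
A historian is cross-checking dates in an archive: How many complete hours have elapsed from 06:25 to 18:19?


Start: 06:25
End: 18:19
Hour difference: 18 - 6 = 12 hours
Minute difference: 19 - 25 = -6 minutes
Total minutes: 714
Complete hours: 714 / 60 = 11 (remainder 54)

11


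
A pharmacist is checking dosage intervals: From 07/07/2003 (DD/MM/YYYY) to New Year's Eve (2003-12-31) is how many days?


Start: July 07, 2003
End: December 31, 2003
Days left in July: 24
August: 31
September: 30
October: 31
November: 30
... plus remaining months
Sum of remaining months: 153
Total: 24 + 153 = 177

177


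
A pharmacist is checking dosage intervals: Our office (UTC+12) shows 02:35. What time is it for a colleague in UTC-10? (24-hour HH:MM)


Local time: 02:35 at UTC+12 (offset 12h)
Target zone: UTC-10 (offset -10h)
Difference: -10 - (12) = -22 hours
Calculation: 2 + (-22) = -20
Wraparound: (-20) mod 24 = 4
Result: 04:35

04:35


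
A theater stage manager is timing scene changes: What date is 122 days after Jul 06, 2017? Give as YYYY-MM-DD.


Start: 2017-07-06
Adding 122 days
Days remaining in July: 25
After July: 97 days still to add
August 2017: 31 days, 66 remaining
September 2017: 30 days, 36 remaining
October 2017: 31 days, 5 remaining
November 2017 has 30 days, need 5
Result: 2017-11-05

2017-11-05


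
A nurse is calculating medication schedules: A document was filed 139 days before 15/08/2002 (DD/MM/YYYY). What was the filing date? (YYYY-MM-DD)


Start: 2002-08-15
Subtracting 139 days
Days already passed in August: 15
After going back through August: 124 more days to subtract
July 2002: 31 days, 93 remaining
June 2002: 30 days, 63 remaining
May 2002: 31 days, 32 remaining
April 2002: 30 days, 2 remaining
Result: 2002-03-29

2002-03-29


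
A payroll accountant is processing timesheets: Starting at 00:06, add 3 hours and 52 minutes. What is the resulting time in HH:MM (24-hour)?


Start time: 00:06
Adding: 3 hours 52 minutes
Minutes: 6 + 52 = 58
Hours: 0 + 3 + 0 = 3
Result: 03:58

03:58


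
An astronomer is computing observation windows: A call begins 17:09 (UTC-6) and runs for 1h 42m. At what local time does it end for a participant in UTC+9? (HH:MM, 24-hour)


Start: 17:09 in UTC-6
Step 1 - add duration:
  minutes: 9 + 42 = 51
  hours: 17 + 1 + 0 = 18
  end in UTC-6: 18:51
Step 2 - convert UTC-6 -> UTC+9:
  offset difference: 9 - (-6) = 15 hours
  18 + (15) = 33 -> mod 24 = 9
Result: 09:51 in UTC+9

09:51


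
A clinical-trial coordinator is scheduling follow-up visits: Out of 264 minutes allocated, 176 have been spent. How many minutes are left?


Total budget: 264 minutes
Time used: 176 minutes
Remaining: 264 - 176 = 88 minutes
Percent used: 66.7%
Percent remaining: 33.3%

88


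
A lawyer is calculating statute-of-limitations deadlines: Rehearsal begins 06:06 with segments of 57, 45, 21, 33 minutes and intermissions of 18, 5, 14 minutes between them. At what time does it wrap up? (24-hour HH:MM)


Start: 06:06 = 366 min from midnight
  after task 1 (57 min): 07:03
  after break (18 min): 07:21
  after task 2 (45 min): 08:06
  after break (5 min): 08:11
  after task 3 (21 min): 08:32
  after break (14 min): 08:46
  after task 4 (33 min): 09:19
Total elapsed: 193 minutes
End time: 09:19

09:19


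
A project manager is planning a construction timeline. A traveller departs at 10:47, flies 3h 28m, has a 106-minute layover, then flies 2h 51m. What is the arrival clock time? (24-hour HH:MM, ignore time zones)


Depart: 10:47
Leg 1: +208 min -> 14:15
Layover: +106 min -> 16:01
Leg 2: +171 min -> 18:52
Total travel: 485 minutes = 8h 5m
Arrival: 18:52

18:52


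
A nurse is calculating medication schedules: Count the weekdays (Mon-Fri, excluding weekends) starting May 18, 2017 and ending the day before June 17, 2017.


Start: 2017-05-18 (Thursday)
End (exclusive): 2017-06-17 (Saturday)
Total calendar days: 30
Full weeks: 30 // 7 = 4 -> 20 weekdays
Remaining 2 days starting on Thursday:
  Thu(w), Fri(w) -> 2 weekdays
Total business days: 20 + 2 = 22

22


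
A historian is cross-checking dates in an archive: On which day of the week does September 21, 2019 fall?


Date: 2019-09-21
January 1, 2019 is a Tuesday
Day of year: 264
Offset from Jan 1: 263 days
263 mod 7 = 4
Result: Saturday

Saturday


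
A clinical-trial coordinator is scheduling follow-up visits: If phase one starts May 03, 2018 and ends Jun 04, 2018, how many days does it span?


Start date: 2018-05-03
End date: 2018-06-04
May 2018: +29 days
Jun 2018: +3 days
Total: 32 days

32


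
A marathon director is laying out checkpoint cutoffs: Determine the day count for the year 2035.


Year: 2035
Check leap year rules:
Divisible by 4? No
2035 is not a leap year
Days: 365

365


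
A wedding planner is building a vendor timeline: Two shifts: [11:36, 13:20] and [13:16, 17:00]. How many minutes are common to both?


Interval A: [696, 800] minutes from midnight
Interval B: [796, 1020] minutes from midnight
Overlap start = max(696, 796) = 796
Overlap end = min(800, 1020) = 800
Overlap = 800 - 796 = 4 minutes

4


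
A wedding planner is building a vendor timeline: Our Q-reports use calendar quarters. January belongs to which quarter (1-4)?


Month: January (month 1)
Q1: January-March (months 1-3)
Q2: April-June (months 4-6)
Q3: July-September (months 7-9)
Q4: October-December (months 10-12)
Month 1 falls in Q1

1


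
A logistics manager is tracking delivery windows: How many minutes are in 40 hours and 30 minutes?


Hours: 40
Minutes: 30
Convert hours to minutes: 40 x 60 = 2400
Add remaining minutes: 2400 + 30 = 2430

2430


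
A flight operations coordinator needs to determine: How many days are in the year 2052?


Year: 2052
Check leap year rules:
Divisible by 4? Yes
Divisible by 100? No
2052 is a leap year
Days: 366

366


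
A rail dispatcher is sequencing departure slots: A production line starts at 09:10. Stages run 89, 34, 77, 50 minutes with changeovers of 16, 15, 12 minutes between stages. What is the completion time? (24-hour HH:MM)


Start: 09:10 = 550 min from midnight
  after task 1 (89 min): 10:39
  after break (16 min): 10:55
  after task 2 (34 min): 11:29
  after break (15 min): 11:44
  after task 3 (77 min): 13:01
  after break (12 min): 13:13
  after task 4 (50 min): 14:03
Total elapsed: 293 minutes
End time: 14:03

14:03


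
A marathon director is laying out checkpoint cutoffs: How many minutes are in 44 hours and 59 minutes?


Hours: 44
Extra minutes: 59
Minutes per hour: 60
Hours to minutes: 44 x 60 = 2640
Total: 2640 + 59 = 2699

2699


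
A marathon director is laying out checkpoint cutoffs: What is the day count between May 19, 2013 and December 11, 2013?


Start date: 2013-05-19
End date: 2013-12-11
May 2013: +13 days
Jun 2013: +30 days
Jul 2013: +31 days
... (5 more months)
Total: 206 days

206


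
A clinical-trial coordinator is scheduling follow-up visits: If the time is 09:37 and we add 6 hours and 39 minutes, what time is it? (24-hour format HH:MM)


Start time: 09:37
Adding: 6 hours 39 minutes
Minutes: 37 + 39 = 76
Minute overflow: 76 >= 60, so carry 1 hour, minutes = 16
Hours: 9 + 6 + 1 = 16
Result: 16:16

16:16


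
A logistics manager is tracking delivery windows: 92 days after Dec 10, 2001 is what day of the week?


Start: 2001-12-10 (Monday)
Step 1 - find target date: add 92 days
  2001-12-10 + 92 days = 2002-03-12
Step 2 - day of week:
  92 mod 7 = 1
  Monday + 1 days -> Tuesday
Result: Tuesday (2002-03-12)

Tuesday


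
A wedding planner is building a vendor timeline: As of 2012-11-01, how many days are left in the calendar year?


Start: November 01, 2012
End: December 31, 2012
Days left in November: 29
December: 31
Sum of remaining months: 31
Total: 29 + 31 = 60

60


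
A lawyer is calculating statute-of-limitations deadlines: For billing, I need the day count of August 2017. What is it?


Month: August
Year: 2017
August is a 31-day month
Total: 31 days

31


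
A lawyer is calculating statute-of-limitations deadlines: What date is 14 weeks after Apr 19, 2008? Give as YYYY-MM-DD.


Start: 2008-04-19
Weeks to add: 14
Convert to days: 14 x 7 = 98 days
Add 98 days to 2008-04-19
Result: 2008-07-26

2008-07-26


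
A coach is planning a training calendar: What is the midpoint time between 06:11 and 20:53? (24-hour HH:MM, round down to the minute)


Start time: 06:11 = 371 minutes from midnight
End time: 20:53 = 1253 minutes from midnight
Sum: 371 + 1253 = 1624
Midpoint: 1624 / 2 = 812 minutes
Convert: 812 / 60 = 13 hours, 32 minutes
Result: 13:32

13:32


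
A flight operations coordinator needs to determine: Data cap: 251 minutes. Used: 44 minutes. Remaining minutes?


Total budget: 251 minutes
Time used: 44 minutes
Remaining: 251 - 44 = 207 minutes
Percent used: 17.5%
Percent remaining: 82.5%

207


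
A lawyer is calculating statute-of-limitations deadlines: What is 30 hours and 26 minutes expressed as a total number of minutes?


Hours: 30
Minutes: 26
Convert hours to minutes: 30 x 60 = 1800
Add remaining minutes: 1800 + 26 = 1826

1826


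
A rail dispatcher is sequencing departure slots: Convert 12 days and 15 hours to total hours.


Days: 12
Extra hours: 15
Hours per day: 24
Days to hours: 12 x 24 = 288
Total: 288 + 15 = 303

303


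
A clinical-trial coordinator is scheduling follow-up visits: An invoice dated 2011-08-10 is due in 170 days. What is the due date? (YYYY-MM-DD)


Start: 2011-08-10
Adding 170 days
Days remaining in August: 21
After August: 149 days still to add
September 2011: 30 days, 119 remaining
October 2011: 31 days, 88 remaining
November 2011: 30 days, 58 remaining
December 2011: 31 days, 27 remaining
Result: 2012-01-27

2012-01-27


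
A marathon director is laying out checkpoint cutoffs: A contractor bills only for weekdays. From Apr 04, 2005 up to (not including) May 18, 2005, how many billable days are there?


Start: 2005-04-04 (Monday)
End (exclusive): 2005-05-18 (Wednesday)
Total calendar days: 44
Full weeks: 44 // 7 = 6 -> 30 weekdays
Remaining 2 days starting on Monday:
  Mon(w), Tue(w) -> 2 weekdays
Total business days: 30 + 2 = 32

32


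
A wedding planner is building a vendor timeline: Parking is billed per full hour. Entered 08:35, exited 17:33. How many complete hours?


Start: 08:35
End: 17:33
Hour difference: 17 - 8 = 9 hours
Minute difference: 33 - 35 = -2 minutes
Total minutes: 538
Complete hours: 538 / 60 = 8 (remainder 58)

8


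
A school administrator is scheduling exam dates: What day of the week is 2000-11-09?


Date: 2000-11-09
January 1, 2000 is a Saturday
Day of year: 314
Offset from Jan 1: 313 days
313 mod 7 = 5
Result: Thursday

Thursday


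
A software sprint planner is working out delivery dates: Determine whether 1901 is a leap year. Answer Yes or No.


Year: 1901
Divisible by 4? 1901 / 4 = 475.25 -> No
Not divisible by 4, so NOT a leap year

No


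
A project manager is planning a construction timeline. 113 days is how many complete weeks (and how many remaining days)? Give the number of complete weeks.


Total days: 113
Days per week: 7
Division: 113 / 7 = 16 remainder 1
Complete weeks: 16
Remaining days: 1

16


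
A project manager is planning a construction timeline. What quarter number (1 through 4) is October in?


Month: October (month 10)
Q1: January-March (months 1-3)
Q2: April-June (months 4-6)
Q3: July-September (months 7-9)
Q4: October-December (months 10-12)
Month 10 falls in Q4

4


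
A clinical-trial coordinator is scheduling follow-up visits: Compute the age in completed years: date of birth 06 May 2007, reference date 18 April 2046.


Birth: 2007-05-06
Reference: 2046-04-18
Year difference: 2046 - 2007 = 39
Has birthday (05-06) occurred by 04-18? No
Birthday not yet reached this year -> subtract 1
Age in full years: 38

38


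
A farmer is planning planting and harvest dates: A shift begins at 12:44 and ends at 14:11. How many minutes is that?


Start time: 12:44 = 764 minutes from midnight
End time: 14:11 = 851 minutes from midnight
Difference: 851 - 764 = 87 minutes
That is 1 hours and 27 minutes

87


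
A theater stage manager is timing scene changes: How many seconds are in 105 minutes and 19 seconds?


Minutes: 105
Seconds: 19
Convert minutes to seconds: 105 x 60 = 6300
Add remaining seconds: 6300 + 19 = 6319

6319


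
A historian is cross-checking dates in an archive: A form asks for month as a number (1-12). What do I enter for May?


Calendar month order:
4. April
5. May <--
6. June
May is month number 5

5


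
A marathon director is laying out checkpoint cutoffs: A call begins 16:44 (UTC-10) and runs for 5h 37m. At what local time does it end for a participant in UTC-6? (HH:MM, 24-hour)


Start: 16:44 in UTC-10
Step 1 - add duration:
  minutes: 44 + 37 = 81 (carry 1h)
  hours: 16 + 5 + 1 = 22
  end in UTC-10: 22:21
Step 2 - convert UTC-10 -> UTC-6:
  offset difference: -6 - (-10) = 4 hours
  22 + (4) = 26 -> mod 24 = 2
Result: 02:21 in UTC-6

02:21


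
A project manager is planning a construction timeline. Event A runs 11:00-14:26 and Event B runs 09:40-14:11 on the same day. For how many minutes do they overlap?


Interval A: [660, 866] minutes from midnight
Interval B: [580, 851] minutes from midnight
Overlap start = max(660, 580) = 660
Overlap end = min(866, 851) = 851
Overlap = 851 - 660 = 191 minutes

191


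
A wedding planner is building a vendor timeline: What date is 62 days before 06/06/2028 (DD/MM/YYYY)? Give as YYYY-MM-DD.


Start: 2028-06-06
Subtracting 62 days
Days already passed in June: 6
After going back through June: 56 more days to subtract
May 2028: 31 days, 25 remaining
April 2028 has 30 days, need 25
Result: 2028-04-05

2028-04-05


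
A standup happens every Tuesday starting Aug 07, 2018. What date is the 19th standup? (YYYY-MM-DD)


First occurrence: 2018-08-07 (occurrence 1)
Each occurrence is 7 days after the previous.
Occurrence 19 is 18 weeks after the first.
18 weeks = 126 days
2018-08-07 + 126 days = 2018-12-11

2018-12-11


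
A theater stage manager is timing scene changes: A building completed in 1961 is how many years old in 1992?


Birth year: 1961
Current year: 1992
Age = current year - birth year
Age = 1992 - 1961 = 31

31


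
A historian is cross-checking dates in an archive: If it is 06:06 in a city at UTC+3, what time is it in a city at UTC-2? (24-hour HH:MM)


Local time: 06:06 at UTC+3 (offset 3h)
Target zone: UTC-2 (offset -2h)
Difference: -2 - (3) = -5 hours
Calculation: 6 + (-5) = 1
Result: 01:06

01:06


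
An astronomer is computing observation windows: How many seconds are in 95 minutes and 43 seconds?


Minutes: 95
Extra seconds: 43
Seconds per minute: 60
Minutes to seconds: 95 x 60 = 5700
Total: 5700 + 43 = 5743

5743


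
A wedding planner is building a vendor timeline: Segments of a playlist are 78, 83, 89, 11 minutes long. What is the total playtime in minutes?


Durations: 78, 83, 89, 11
Running sum: 78
+ 83 = 161
+ 89 = 250
+ 11 = 261
Total duration: 261 minutes
That is 4 hours and 21 minutes

261


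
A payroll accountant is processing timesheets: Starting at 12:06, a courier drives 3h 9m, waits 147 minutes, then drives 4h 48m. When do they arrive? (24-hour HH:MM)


Depart: 12:06
Leg 1: +189 min -> 15:15
Layover: +147 min -> 17:42
Leg 2: +288 min -> 22:30
Total travel: 624 minutes = 10h 24m
Arrival: 22:30

22:30


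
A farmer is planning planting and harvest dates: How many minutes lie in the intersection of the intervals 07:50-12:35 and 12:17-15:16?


Interval A: [470, 755] minutes from midnight
Interval B: [737, 916] minutes from midnight
Overlap start = max(470, 737) = 737
Overlap end = min(755, 916) = 755
Overlap = 755 - 737 = 18 minutes

18


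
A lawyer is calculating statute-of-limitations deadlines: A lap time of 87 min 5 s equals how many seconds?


Minutes: 87
Seconds: 5
Convert minutes to seconds: 87 x 60 = 5220
Add remaining seconds: 5220 + 5 = 5225

5225


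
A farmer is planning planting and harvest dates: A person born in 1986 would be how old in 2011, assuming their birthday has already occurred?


Birth year: 1986
Current year: 2011
Age = current year - birth year
Age = 2011 - 1986 = 25

25


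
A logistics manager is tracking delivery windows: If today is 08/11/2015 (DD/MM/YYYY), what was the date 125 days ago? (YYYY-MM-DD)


Start: 2015-11-08
Subtracting 125 days
Days already passed in November: 8
After going back through November: 117 more days to subtract
October 2015: 31 days, 86 remaining
September 2015: 30 days, 56 remaining
August 2015: 31 days, 25 remaining
July 2015 has 31 days, need 25
Result: 2015-07-06

2015-07-06
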